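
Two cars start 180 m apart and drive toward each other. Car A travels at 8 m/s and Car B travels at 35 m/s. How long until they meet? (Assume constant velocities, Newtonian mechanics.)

Combined speed: v_combined = 8 + 35 = 43 m/s
Time to meet: t = d/v_combined = 180/43 = 4.19 s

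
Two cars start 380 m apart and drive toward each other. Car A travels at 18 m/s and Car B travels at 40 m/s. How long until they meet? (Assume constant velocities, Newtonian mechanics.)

Combined speed: v_combined = 18 + 40 = 58 m/s
Time to meet: t = d/v_combined = 380/58 = 6.55 s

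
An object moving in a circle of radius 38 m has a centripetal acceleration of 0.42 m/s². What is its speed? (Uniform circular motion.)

v = √(a_c × r) = √(0.42 × 38) = 3.99 m/s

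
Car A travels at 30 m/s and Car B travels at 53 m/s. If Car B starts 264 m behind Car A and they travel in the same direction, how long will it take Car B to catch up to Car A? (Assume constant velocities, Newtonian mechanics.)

Relative speed: v_rel = 53 - 30 = 23 m/s
Time to catch: t = d₀/v_rel = 264/23 = 11.48 s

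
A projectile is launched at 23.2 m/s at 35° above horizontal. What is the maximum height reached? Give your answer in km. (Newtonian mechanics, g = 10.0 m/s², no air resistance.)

H = v₀² × sin²(θ) / (2g) = 23.2² × sin(35°)² / (2 × 10.0) = 538.24 × 0.32899 / 20.0 = 8.85378 m
H = 8.85378 m / 1000.0 = 0.008854 km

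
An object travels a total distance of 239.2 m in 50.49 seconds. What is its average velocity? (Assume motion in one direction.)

v_avg = Δd / Δt = 239.2 / 50.49 = 4.74 m/s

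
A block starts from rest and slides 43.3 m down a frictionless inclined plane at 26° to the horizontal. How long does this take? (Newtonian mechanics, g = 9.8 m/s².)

a = g sin(θ) = 9.8 × sin(26°) = 4.296 m/s²
t = √(2d/a) = √(2 × 43.3 / 4.296) = 4.49 s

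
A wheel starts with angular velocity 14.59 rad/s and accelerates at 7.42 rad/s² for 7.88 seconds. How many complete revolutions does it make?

θ = ω₀t + ½αt² = 14.59×7.88 + ½×7.42×7.88² = 345.339424 rad
Total revolutions = θ/(2π) = 345.339424/(2π) = 54.96
Complete revolutions = ⌊54.96⌋ = 54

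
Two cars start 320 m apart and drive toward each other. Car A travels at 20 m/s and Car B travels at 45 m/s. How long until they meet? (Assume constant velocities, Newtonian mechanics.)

Combined speed: v_combined = 20 + 45 = 65 m/s
Time to meet: t = d/v_combined = 320/65 = 4.92 s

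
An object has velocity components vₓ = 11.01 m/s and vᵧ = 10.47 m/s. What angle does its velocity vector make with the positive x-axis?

θ = arctan(vᵧ/vₓ) = arctan(10.47/11.01) = 43.56°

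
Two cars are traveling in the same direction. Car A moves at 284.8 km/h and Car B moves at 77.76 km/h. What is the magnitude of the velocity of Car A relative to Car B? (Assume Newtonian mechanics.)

v_rel = |v_A - v_B| = |284.8 - 77.76| = 207.04 km/h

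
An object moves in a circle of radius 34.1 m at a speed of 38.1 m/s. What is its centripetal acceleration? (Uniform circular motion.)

a_c = v²/r = 38.1²/34.1 = 1451.61/34.1 = 42.57 m/s²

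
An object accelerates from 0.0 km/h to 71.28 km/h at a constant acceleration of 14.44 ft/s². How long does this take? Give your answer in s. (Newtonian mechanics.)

v₀ = 0.0 km/h × 0.2777777777777778 = 0.0 m/s
v = 71.28 km/h × 0.2777777777777778 = 19.8 m/s
a = 14.44 ft/s² × 0.3048 = 4.40131 m/s²
t = (v - v₀) / a = (19.8 - 0.0) / 4.40131 = 4.499 s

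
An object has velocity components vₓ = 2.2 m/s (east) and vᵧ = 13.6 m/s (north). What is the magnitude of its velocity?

|v| = √(vₓ² + vᵧ²) = √(2.2² + 13.6²) = √(189.8) = 13.78 m/s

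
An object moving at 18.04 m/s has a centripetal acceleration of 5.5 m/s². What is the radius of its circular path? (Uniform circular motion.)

r = v²/a_c = 18.04²/5.5 = 59.17 m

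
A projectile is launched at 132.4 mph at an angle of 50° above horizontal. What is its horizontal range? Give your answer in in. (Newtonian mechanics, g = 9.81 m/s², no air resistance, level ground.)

v₀ = 132.4 mph × 0.44704 = 59.1881 m/s
R = v₀² × sin(2θ) / g = 59.1881² × sin(2 × 50°) / 9.81 = 3503.23 × 0.984808 / 9.81 = 351.683 m
R = 351.683 m / 0.0254 = 13850 in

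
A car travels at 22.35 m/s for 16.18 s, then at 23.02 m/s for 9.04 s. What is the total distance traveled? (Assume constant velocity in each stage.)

d₁ = v₁t₁ = 22.35 × 16.18 = 361.623 m
d₂ = v₂t₂ = 23.02 × 9.04 = 208.1008 m
d_total = 361.623 + 208.1008 = 569.72 m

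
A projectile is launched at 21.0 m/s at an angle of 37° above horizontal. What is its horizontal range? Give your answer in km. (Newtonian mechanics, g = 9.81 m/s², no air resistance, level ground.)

R = v₀² × sin(2θ) / g = 21.0² × sin(2 × 37°) / 9.81 = 441.0 × 0.961262 / 9.81 = 43.2127 m
R = 43.2127 m / 1000.0 = 0.04321 km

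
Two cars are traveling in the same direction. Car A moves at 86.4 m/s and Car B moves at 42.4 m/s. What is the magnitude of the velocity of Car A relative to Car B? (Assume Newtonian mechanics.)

v_rel = |v_A - v_B| = |86.4 - 42.4| = 44.0 m/s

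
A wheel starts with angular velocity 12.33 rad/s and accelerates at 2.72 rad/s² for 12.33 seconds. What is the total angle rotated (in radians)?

θ = ω₀t + ½αt² = 12.33×12.33 + ½×2.72×12.33² = 358.79 rad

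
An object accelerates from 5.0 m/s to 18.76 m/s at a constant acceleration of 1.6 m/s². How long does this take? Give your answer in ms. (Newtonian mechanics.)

t = (v - v₀) / a = (18.76 - 5.0) / 1.6 = 8.6 s
t = 8.6 s / 0.001 = 8600 ms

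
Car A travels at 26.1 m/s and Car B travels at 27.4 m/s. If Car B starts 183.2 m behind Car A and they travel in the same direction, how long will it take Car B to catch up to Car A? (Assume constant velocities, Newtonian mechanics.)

Relative speed: v_rel = 27.4 - 26.1 = 1.3 m/s
Time to catch: t = d₀/v_rel = 183.2/1.3 = 140.92 s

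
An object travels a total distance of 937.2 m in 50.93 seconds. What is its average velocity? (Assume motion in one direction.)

v_avg = Δd / Δt = 937.2 / 50.93 = 18.4 m/s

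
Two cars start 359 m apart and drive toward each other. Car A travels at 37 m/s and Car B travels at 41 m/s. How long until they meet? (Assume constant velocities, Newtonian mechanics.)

Combined speed: v_combined = 37 + 41 = 78 m/s
Time to meet: t = d/v_combined = 359/78 = 4.6 s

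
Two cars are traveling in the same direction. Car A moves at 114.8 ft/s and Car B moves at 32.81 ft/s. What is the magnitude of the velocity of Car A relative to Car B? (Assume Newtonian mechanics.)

v_rel = |v_A - v_B| = |114.8 - 32.81| = 81.99 ft/s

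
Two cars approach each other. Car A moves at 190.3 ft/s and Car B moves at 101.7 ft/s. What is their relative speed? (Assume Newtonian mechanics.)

v_rel = v_A + v_B = 190.3 + 101.7 = 292.0 ft/s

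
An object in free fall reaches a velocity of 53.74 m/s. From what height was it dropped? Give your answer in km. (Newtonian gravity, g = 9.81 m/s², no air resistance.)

h = v² / (2g) = 53.74² / (2 × 9.81) = 147.196 m
h = 147.196 m / 1000.0 = 0.1472 km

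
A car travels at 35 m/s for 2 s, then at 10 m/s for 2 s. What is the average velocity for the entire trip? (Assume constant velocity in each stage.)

d₁ = v₁t₁ = 35 × 2 = 70 m
d₂ = v₂t₂ = 10 × 2 = 20 m
d_total = 90 m, t_total = 4 s
v_avg = d_total/t_total = 90/4 = 22.5 m/s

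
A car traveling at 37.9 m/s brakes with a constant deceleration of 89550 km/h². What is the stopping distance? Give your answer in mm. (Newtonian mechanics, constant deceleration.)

a = 89550 km/h² × 7.716049382716049e-05 = 6.90972 m/s²
d = v₀² / (2a) = 37.9² / (2 × 6.90972) = 1436.41 / 13.8194 = 103.942 m
d = 103.942 m / 0.001 = 103900 mm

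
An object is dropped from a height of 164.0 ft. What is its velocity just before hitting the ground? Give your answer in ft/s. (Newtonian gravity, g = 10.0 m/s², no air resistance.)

h = 164.0 ft × 0.3048 = 49.9872 m
v = √(2gh) = √(2 × 10.0 × 49.9872) = 31.6187 m/s
v = 31.6187 m/s / 0.3048 = 103.7 ft/s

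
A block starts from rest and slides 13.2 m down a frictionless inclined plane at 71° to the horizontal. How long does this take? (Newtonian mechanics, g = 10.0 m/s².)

a = g sin(θ) = 10.0 × sin(71°) = 9.4552 m/s²
t = √(2d/a) = √(2 × 13.2 / 9.4552) = 1.67 s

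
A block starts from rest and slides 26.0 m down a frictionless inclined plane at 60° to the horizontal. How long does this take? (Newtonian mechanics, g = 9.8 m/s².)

a = g sin(θ) = 9.8 × sin(60°) = 8.487 m/s²
t = √(2d/a) = √(2 × 26.0 / 8.487) = 2.48 s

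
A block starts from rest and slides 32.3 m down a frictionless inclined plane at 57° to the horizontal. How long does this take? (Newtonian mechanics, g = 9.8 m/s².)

a = g sin(θ) = 9.8 × sin(57°) = 8.219 m/s²
t = √(2d/a) = √(2 × 32.3 / 8.219) = 2.8 s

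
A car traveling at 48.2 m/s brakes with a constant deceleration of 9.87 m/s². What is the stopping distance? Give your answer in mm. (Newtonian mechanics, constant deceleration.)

d = v₀² / (2a) = 48.2² / (2 × 9.87) = 2323.24 / 19.74 = 117.692 m
d = 117.692 m / 0.001 = 117700 mm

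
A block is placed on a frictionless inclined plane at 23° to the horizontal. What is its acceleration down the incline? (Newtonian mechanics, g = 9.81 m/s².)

a = g sin(θ) = 9.81 × sin(23°) = 9.81 × 0.3907 = 3.83 m/s²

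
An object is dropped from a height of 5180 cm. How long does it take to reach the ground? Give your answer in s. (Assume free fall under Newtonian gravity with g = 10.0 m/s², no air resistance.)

h = 5180 cm × 0.01 = 51.8 m
t = √(2h/g) = √(2 × 51.8 / 10.0) = 3.219 s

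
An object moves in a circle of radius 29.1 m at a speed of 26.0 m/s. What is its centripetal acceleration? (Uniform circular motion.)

a_c = v²/r = 26.0²/29.1 = 676.0/29.1 = 23.23 m/s²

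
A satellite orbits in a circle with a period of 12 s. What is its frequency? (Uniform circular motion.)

f = 1/T = 1/12 = 0.0833 Hz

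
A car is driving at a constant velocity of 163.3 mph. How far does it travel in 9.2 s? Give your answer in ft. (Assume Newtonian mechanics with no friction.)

v = 163.3 mph × 0.44704 = 73.0016 m/s
d = v × t = 73.0016 × 9.2 = 671.615 m
d = 671.615 m / 0.3048 = 2203 ft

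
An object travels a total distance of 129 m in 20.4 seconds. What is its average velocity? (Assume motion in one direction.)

v_avg = Δd / Δt = 129 / 20.4 = 6.32 m/s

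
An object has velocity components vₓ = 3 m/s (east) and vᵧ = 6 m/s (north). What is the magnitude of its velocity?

|v| = √(vₓ² + vᵧ²) = √(3² + 6²) = √(45) = 6.71 m/s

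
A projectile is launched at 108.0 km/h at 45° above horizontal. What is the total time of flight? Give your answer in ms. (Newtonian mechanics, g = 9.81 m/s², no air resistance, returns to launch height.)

v₀ = 108.0 km/h × 0.2777777777777778 = 30.0 m/s
T = 2 × v₀ × sin(θ) / g = 2 × 30.0 × sin(45°) / 9.81 = 2 × 30.0 × 0.707107 / 9.81 = 4.32481 s
T = 4.32481 s / 0.001 = 4325 ms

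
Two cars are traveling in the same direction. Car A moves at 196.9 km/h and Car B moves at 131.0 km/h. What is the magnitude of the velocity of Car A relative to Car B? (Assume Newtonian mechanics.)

v_rel = |v_A - v_B| = |196.9 - 131.0| = 65.9 km/h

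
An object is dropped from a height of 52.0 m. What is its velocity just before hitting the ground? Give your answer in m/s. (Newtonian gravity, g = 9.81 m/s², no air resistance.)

v = √(2gh) = √(2 × 9.81 × 52.0) = 31.94 m/s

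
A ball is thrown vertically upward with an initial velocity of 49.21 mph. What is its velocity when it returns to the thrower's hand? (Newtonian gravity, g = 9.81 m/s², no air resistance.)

By conservation of energy (no air resistance), the ball returns to the throw height with the same speed as launch, but directed downward.
|v_ground| = v₀ = 49.21 mph
v_ground = 49.21 mph (downward)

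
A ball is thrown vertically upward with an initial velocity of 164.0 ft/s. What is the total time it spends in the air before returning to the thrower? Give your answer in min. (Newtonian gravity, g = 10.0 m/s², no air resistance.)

v₀ = 164.0 ft/s × 0.3048 = 49.9872 m/s
t_total = 2 × v₀ / g = 2 × 49.9872 / 10.0 = 9.99744 s
t_total = 9.99744 s / 60.0 = 0.1666 min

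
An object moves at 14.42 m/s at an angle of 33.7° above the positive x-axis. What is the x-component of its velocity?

vₓ = v cos(θ) = 14.42 × cos(33.7°) = 12.0 m/s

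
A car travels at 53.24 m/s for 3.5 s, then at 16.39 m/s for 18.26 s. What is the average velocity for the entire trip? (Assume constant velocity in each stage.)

d₁ = v₁t₁ = 53.24 × 3.5 = 186.34 m
d₂ = v₂t₂ = 16.39 × 18.26 = 299.2814 m
d_total = 485.6214 m, t_total = 21.76 s
v_avg = d_total/t_total = 485.6214/21.76 = 22.32 m/s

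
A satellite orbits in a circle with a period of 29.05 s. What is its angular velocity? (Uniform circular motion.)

ω = 2π/T = 2π/29.05 = 0.2163 rad/s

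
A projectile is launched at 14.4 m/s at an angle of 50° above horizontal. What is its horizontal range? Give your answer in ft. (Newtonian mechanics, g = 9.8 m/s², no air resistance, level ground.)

R = v₀² × sin(2θ) / g = 14.4² × sin(2 × 50°) / 9.8 = 207.36 × 0.984808 / 9.8 = 20.8377 m
R = 20.8377 m / 0.3048 = 68.37 ft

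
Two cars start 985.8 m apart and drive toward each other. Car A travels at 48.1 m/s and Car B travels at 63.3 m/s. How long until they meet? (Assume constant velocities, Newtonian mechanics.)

Combined speed: v_combined = 48.1 + 63.3 = 111.4 m/s
Time to meet: t = d/v_combined = 985.8/111.4 = 8.85 s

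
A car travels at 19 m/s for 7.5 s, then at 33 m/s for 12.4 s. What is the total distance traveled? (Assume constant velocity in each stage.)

d₁ = v₁t₁ = 19 × 7.5 = 142.5 m
d₂ = v₂t₂ = 33 × 12.4 = 409.2 m
d_total = 142.5 + 409.2 = 551.7 m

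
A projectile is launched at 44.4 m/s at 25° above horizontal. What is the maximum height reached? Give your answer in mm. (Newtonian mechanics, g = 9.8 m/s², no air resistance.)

H = v₀² × sin²(θ) / (2g) = 44.4² × sin(25°)² / (2 × 9.8) = 1971.36 × 0.178606 / 19.6 = 17.9641 m
H = 17.9641 m / 0.001 = 17960 mm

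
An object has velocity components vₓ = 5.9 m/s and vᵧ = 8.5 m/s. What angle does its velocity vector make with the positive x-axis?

θ = arctan(vᵧ/vₓ) = arctan(8.5/5.9) = 55.23°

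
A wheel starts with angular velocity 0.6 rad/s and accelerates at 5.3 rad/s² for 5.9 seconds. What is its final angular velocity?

ω = ω₀ + αt = 0.6 + 5.3 × 5.9 = 31.87 rad/s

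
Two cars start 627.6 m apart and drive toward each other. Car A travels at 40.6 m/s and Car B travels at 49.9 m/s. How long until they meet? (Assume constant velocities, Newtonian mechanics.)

Combined speed: v_combined = 40.6 + 49.9 = 90.5 m/s
Time to meet: t = d/v_combined = 627.6/90.5 = 6.93 s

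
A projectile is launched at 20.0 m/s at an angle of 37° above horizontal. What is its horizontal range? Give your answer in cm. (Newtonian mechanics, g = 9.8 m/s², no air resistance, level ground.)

R = v₀² × sin(2θ) / g = 20.0² × sin(2 × 37°) / 9.8 = 400.0 × 0.961262 / 9.8 = 39.2352 m
R = 39.2352 m / 0.01 = 3924 cm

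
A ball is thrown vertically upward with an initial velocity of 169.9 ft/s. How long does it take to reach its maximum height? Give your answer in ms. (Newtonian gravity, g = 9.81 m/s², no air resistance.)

v₀ = 169.9 ft/s × 0.3048 = 51.7855 m/s
t_up = v₀ / g = 51.7855 / 9.81 = 5.27885 s
t_up = 5.27885 s / 0.001 = 5279 ms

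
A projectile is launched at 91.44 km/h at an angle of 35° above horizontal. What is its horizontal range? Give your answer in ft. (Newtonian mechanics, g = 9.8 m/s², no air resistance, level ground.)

v₀ = 91.44 km/h × 0.2777777777777778 = 25.4 m/s
R = v₀² × sin(2θ) / g = 25.4² × sin(2 × 35°) / 9.8 = 645.16 × 0.939693 / 9.8 = 61.8625 m
R = 61.8625 m / 0.3048 = 203.0 ft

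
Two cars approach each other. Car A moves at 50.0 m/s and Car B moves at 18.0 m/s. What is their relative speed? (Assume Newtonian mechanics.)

v_rel = v_A + v_B = 50.0 + 18.0 = 68.0 m/s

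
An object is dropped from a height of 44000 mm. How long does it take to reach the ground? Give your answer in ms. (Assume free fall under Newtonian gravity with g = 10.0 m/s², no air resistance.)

h = 44000 mm × 0.001 = 44.0 m
t = √(2h/g) = √(2 × 44.0 / 10.0) = 2.96648 s
t = 2.96648 s / 0.001 = 2966 ms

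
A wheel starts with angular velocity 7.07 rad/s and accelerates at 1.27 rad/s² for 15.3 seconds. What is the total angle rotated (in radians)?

θ = ω₀t + ½αt² = 7.07×15.3 + ½×1.27×15.3² = 256.82 rad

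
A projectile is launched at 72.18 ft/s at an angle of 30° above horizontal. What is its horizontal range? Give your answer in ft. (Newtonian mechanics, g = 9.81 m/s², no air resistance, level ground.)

v₀ = 72.18 ft/s × 0.3048 = 22.0005 m/s
R = v₀² × sin(2θ) / g = 22.0005² × sin(2 × 30°) / 9.81 = 484.022 × 0.866025 / 9.81 = 42.7294 m
R = 42.7294 m / 0.3048 = 140.2 ft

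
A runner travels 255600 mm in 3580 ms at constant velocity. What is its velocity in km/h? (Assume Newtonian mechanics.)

d = 255600 mm × 0.001 = 255.6 m
t = 3580 ms × 0.001 = 3.58 s
v = d / t = 255.6 / 3.58 = 71.3966 m/s
v = 71.3966 m/s / 0.2777777777777778 = 257.0 km/h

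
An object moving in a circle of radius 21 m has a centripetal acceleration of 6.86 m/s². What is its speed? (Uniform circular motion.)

v = √(a_c × r) = √(6.86 × 21) = 12.0 m/s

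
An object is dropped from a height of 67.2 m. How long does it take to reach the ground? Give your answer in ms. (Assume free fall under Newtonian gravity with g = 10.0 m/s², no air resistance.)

t = √(2h/g) = √(2 × 67.2 / 10.0) = 3.66606 s
t = 3.66606 s / 0.001 = 3666 ms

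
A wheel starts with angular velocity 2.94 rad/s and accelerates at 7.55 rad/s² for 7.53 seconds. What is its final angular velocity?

ω = ω₀ + αt = 2.94 + 7.55 × 7.53 = 59.79 rad/s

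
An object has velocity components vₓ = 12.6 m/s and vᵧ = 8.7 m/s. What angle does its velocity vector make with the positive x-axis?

θ = arctan(vᵧ/vₓ) = arctan(8.7/12.6) = 34.62°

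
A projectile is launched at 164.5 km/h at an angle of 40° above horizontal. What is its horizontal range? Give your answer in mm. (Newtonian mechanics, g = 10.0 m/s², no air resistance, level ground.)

v₀ = 164.5 km/h × 0.2777777777777778 = 45.6944 m/s
R = v₀² × sin(2θ) / g = 45.6944² × sin(2 × 40°) / 10.0 = 2087.98 × 0.984808 / 10.0 = 205.626 m
R = 205.626 m / 0.001 = 205600 mm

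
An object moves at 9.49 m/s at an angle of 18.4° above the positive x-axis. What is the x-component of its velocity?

vₓ = v cos(θ) = 9.49 × cos(18.4°) = 9.0 m/s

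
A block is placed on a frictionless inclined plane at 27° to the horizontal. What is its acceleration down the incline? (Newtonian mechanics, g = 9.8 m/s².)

a = g sin(θ) = 9.8 × sin(27°) = 9.8 × 0.454 = 4.45 m/s²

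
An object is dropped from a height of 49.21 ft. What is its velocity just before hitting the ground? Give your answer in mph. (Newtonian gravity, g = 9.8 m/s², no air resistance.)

h = 49.21 ft × 0.3048 = 14.9992 m
v = √(2gh) = √(2 × 9.8 × 14.9992) = 17.146 m/s
v = 17.146 m/s / 0.44704 = 38.35 mph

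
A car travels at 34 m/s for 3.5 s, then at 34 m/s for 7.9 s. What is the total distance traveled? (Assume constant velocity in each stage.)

d₁ = v₁t₁ = 34 × 3.5 = 119.0 m
d₂ = v₂t₂ = 34 × 7.9 = 268.6 m
d_total = 119.0 + 268.6 = 387.6 m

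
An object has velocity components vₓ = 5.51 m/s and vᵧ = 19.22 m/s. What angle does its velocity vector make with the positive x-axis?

θ = arctan(vᵧ/vₓ) = arctan(19.22/5.51) = 74.0°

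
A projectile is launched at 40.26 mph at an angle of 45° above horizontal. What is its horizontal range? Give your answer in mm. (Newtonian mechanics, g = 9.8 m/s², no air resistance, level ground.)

v₀ = 40.26 mph × 0.44704 = 17.9978 m/s
R = v₀² × sin(2θ) / g = 17.9978² × sin(2 × 45°) / 9.8 = 323.921 × 1.0 / 9.8 = 33.0532 m
R = 33.0532 m / 0.001 = 33050 mm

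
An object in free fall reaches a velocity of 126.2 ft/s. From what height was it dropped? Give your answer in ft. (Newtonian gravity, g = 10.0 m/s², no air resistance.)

v = 126.2 ft/s × 0.3048 = 38.4658 m/s
h = v² / (2g) = 38.4658² / (2 × 10.0) = 73.9809 m
h = 73.9809 m / 0.3048 = 242.7 ft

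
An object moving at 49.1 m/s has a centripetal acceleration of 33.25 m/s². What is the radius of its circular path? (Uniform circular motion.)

r = v²/a_c = 49.1²/33.25 = 72.51 m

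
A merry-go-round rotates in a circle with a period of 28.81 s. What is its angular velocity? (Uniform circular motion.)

ω = 2π/T = 2π/28.81 = 0.2181 rad/s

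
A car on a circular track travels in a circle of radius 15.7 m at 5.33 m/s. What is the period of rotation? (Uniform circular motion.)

T = 2πr/v = 2π×15.7/5.33 = 18.51 s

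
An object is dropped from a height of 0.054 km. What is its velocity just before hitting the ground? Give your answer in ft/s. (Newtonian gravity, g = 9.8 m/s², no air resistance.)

h = 0.054 km × 1000.0 = 54.0 m
v = √(2gh) = √(2 × 9.8 × 54.0) = 32.5331 m/s
v = 32.5331 m/s / 0.3048 = 106.7 ft/s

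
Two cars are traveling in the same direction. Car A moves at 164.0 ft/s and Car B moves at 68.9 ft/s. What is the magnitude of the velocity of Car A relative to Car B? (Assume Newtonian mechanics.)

v_rel = |v_A - v_B| = |164.0 - 68.9| = 95.1 ft/s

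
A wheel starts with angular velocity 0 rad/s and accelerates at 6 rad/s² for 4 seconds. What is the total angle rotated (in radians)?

θ = ω₀t + ½αt² = 0×4 + ½×6×4² = 48.0 rad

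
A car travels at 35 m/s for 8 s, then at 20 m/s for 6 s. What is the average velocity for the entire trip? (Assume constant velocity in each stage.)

d₁ = v₁t₁ = 35 × 8 = 280 m
d₂ = v₂t₂ = 20 × 6 = 120 m
d_total = 400 m, t_total = 14 s
v_avg = d_total/t_total = 400/14 = 28.57 m/s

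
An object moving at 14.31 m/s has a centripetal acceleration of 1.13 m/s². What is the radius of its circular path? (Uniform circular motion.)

r = v²/a_c = 14.31²/1.13 = 181.22 m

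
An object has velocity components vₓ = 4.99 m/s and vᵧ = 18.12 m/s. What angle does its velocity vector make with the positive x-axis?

θ = arctan(vᵧ/vₓ) = arctan(18.12/4.99) = 74.6°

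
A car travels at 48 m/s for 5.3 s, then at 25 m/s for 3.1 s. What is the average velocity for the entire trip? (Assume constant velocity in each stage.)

d₁ = v₁t₁ = 48 × 5.3 = 254.4 m
d₂ = v₂t₂ = 25 × 3.1 = 77.5 m
d_total = 331.9 m, t_total = 8.4 s
v_avg = d_total/t_total = 331.9/8.4 = 39.51 m/s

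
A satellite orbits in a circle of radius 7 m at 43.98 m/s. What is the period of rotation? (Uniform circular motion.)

T = 2πr/v = 2π×7/43.98 = 1.0 s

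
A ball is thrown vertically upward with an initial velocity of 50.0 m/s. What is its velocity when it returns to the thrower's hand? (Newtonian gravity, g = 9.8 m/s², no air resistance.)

By conservation of energy (no air resistance), the ball returns to the throw height with the same speed as launch, but directed downward.
|v_ground| = v₀ = 50.0 m/s
v_ground = 50.0 m/s (downward)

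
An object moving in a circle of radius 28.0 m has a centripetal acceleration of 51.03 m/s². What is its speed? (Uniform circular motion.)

v = √(a_c × r) = √(51.03 × 28.0) = 37.8 m/s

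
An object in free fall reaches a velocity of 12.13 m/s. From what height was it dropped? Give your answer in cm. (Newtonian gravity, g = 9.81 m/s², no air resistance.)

h = v² / (2g) = 12.13² / (2 × 9.81) = 7.49933 m
h = 7.49933 m / 0.01 = 749.9 cm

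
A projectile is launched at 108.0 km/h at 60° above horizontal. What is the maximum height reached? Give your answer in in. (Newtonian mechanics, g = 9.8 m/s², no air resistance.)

v₀ = 108.0 km/h × 0.2777777777777778 = 30.0 m/s
H = v₀² × sin²(θ) / (2g) = 30.0² × sin(60°)² / (2 × 9.8) = 900.0 × 0.75 / 19.6 = 34.4388 m
H = 34.4388 m / 0.0254 = 1356 in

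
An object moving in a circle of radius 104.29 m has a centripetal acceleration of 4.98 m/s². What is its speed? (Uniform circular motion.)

v = √(a_c × r) = √(4.98 × 104.29) = 22.79 m/s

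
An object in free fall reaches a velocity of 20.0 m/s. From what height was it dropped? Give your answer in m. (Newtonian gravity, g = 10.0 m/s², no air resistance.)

h = v² / (2g) = 20.0² / (2 × 10.0) = 20.0 m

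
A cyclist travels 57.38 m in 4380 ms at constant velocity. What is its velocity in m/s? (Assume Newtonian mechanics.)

t = 4380 ms × 0.001 = 4.38 s
v = d / t = 57.38 / 4.38 = 13.1 m/s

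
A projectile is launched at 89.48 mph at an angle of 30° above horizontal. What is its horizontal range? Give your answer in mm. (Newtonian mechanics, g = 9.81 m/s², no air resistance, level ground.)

v₀ = 89.48 mph × 0.44704 = 40.0011 m/s
R = v₀² × sin(2θ) / g = 40.0011² × sin(2 × 30°) / 9.81 = 1600.09 × 0.866025 / 9.81 = 141.256 m
R = 141.256 m / 0.001 = 141300 mm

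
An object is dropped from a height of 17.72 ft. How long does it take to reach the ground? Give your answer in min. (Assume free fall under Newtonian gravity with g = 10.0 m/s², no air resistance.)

h = 17.72 ft × 0.3048 = 5.40106 m
t = √(2h/g) = √(2 × 5.40106 / 10.0) = 1.03933 s
t = 1.03933 s / 60.0 = 0.01732 min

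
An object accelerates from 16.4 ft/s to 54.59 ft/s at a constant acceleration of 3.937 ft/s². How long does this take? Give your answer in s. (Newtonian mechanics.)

v₀ = 16.4 ft/s × 0.3048 = 4.99872 m/s
v = 54.59 ft/s × 0.3048 = 16.639 m/s
a = 3.937 ft/s² × 0.3048 = 1.2 m/s²
t = (v - v₀) / a = (16.639 - 4.99872) / 1.2 = 9.7 s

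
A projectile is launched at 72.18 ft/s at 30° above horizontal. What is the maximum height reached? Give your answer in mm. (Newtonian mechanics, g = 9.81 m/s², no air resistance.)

v₀ = 72.18 ft/s × 0.3048 = 22.0005 m/s
H = v₀² × sin²(θ) / (2g) = 22.0005² × sin(30°)² / (2 × 9.81) = 484.022 × 0.25 / 19.62 = 6.16746 m
H = 6.16746 m / 0.001 = 6167 mm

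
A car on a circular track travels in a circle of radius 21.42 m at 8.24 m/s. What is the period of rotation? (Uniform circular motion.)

T = 2πr/v = 2π×21.42/8.24 = 16.33 s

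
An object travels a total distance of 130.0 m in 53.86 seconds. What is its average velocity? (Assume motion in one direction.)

v_avg = Δd / Δt = 130.0 / 53.86 = 2.41 m/s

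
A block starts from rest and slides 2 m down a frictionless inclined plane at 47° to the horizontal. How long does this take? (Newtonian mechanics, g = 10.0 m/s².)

a = g sin(θ) = 10.0 × sin(47°) = 7.3135 m/s²
t = √(2d/a) = √(2 × 2 / 7.3135) = 0.74 s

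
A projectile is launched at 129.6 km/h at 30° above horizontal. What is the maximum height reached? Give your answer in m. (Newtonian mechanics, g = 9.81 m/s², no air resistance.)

v₀ = 129.6 km/h × 0.2777777777777778 = 36.0 m/s
H = v₀² × sin²(θ) / (2g) = 36.0² × sin(30°)² / (2 × 9.81) = 1296.0 × 0.25 / 19.62 = 16.51 m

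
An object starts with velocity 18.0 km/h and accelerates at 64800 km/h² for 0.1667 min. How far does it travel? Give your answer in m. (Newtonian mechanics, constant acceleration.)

v₀ = 18.0 km/h × 0.2777777777777778 = 5.0 m/s
a = 64800 km/h² × 7.716049382716049e-05 = 5.0 m/s²
t = 0.1667 min × 60.0 = 10.002 s
d = v₀ × t + ½ × a × t² = 5.0 × 10.002 + 0.5 × 5.0 × 10.002² = 300.1 m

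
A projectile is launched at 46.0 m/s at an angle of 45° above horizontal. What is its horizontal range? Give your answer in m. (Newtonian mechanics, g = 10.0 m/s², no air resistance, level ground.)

R = v₀² × sin(2θ) / g = 46.0² × sin(2 × 45°) / 10.0 = 2116.0 × 1.0 / 10.0 = 211.6 m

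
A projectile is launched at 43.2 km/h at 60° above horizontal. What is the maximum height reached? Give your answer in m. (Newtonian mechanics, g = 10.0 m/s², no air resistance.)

v₀ = 43.2 km/h × 0.2777777777777778 = 12.0 m/s
H = v₀² × sin²(θ) / (2g) = 12.0² × sin(60°)² / (2 × 10.0) = 144.0 × 0.75 / 20.0 = 5.4 m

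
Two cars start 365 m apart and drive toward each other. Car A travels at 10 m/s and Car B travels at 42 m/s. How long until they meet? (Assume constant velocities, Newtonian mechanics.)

Combined speed: v_combined = 10 + 42 = 52 m/s
Time to meet: t = d/v_combined = 365/52 = 7.02 s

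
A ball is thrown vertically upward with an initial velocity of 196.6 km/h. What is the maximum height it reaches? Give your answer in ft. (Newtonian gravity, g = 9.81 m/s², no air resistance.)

v₀ = 196.6 km/h × 0.2777777777777778 = 54.6111 m/s
h_max = v₀² / (2g) = 54.6111² / (2 × 9.81) = 2982.37 / 19.62 = 152.007 m
h_max = 152.007 m / 0.3048 = 498.7 ft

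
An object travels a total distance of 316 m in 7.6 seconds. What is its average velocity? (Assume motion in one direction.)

v_avg = Δd / Δt = 316 / 7.6 = 41.58 m/s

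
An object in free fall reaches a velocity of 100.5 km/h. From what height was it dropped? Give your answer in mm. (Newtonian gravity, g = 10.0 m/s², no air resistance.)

v = 100.5 km/h × 0.2777777777777778 = 27.9167 m/s
h = v² / (2g) = 27.9167² / (2 × 10.0) = 38.9671 m
h = 38.9671 m / 0.001 = 38970 mm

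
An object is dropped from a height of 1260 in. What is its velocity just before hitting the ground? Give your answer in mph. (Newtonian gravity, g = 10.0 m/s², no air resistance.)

h = 1260 in × 0.0254 = 32.004 m
v = √(2gh) = √(2 × 10.0 × 32.004) = 25.2998 m/s
v = 25.2998 m/s / 0.44704 = 56.59 mph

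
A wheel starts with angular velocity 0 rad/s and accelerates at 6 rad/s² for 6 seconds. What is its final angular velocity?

ω = ω₀ + αt = 0 + 6 × 6 = 36 rad/s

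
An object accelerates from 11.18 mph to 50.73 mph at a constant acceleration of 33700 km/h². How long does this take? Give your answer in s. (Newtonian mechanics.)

v₀ = 11.18 mph × 0.44704 = 4.99791 m/s
v = 50.73 mph × 0.44704 = 22.6783 m/s
a = 33700 km/h² × 7.716049382716049e-05 = 2.60031 m/s²
t = (v - v₀) / a = (22.6783 - 4.99791) / 2.60031 = 6.799 s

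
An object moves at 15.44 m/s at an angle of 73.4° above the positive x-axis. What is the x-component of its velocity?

vₓ = v cos(θ) = 15.44 × cos(73.4°) = 4.41 m/s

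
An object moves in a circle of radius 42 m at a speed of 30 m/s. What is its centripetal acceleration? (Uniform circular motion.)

a_c = v²/r = 30²/42 = 900/42 = 21.43 m/s²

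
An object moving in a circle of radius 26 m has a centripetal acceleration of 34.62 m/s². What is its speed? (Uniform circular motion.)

v = √(a_c × r) = √(34.62 × 26) = 30.0 m/s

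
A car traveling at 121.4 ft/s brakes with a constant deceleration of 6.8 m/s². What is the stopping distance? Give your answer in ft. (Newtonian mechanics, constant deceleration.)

v₀ = 121.4 ft/s × 0.3048 = 37.0027 m/s
d = v₀² / (2a) = 37.0027² / (2 × 6.8) = 1369.2 / 13.6 = 100.676 m
d = 100.676 m / 0.3048 = 330.3 ft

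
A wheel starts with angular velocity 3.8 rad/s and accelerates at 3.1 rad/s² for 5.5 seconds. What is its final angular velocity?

ω = ω₀ + αt = 3.8 + 3.1 × 5.5 = 20.85 rad/s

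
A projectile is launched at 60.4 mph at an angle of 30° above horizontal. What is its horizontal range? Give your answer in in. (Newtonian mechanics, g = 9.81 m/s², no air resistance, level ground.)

v₀ = 60.4 mph × 0.44704 = 27.0012 m/s
R = v₀² × sin(2θ) / g = 27.0012² × sin(2 × 30°) / 9.81 = 729.065 × 0.866025 / 9.81 = 64.3617 m
R = 64.3617 m / 0.0254 = 2534 in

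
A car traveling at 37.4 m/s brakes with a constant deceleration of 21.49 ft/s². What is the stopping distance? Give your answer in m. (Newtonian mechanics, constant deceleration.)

a = 21.49 ft/s² × 0.3048 = 6.55015 m/s²
d = v₀² / (2a) = 37.4² / (2 × 6.55015) = 1398.76 / 13.1003 = 106.8 m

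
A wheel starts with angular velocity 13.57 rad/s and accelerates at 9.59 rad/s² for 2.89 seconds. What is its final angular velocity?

ω = ω₀ + αt = 13.57 + 9.59 × 2.89 = 41.29 rad/s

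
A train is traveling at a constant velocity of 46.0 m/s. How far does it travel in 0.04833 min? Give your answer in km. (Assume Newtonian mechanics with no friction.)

t = 0.04833 min × 60.0 = 2.8998 s
d = v × t = 46.0 × 2.8998 = 133.391 m
d = 133.391 m / 1000.0 = 0.1334 km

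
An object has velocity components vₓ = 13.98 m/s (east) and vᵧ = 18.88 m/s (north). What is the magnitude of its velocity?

|v| = √(vₓ² + vᵧ²) = √(13.98² + 18.88²) = √(551.8948) = 23.49 m/s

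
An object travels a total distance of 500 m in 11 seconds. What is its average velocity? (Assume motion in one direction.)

v_avg = Δd / Δt = 500 / 11 = 45.45 m/s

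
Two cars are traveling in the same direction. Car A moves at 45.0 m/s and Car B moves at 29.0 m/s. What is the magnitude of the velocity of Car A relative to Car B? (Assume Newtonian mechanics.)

v_rel = |v_A - v_B| = |45.0 - 29.0| = 16.0 m/s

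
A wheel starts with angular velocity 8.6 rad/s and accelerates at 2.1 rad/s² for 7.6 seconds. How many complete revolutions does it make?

θ = ω₀t + ½αt² = 8.6×7.6 + ½×2.1×7.6² = 126.008 rad
Total revolutions = θ/(2π) = 126.008/(2π) = 20.05
Complete revolutions = ⌊20.05⌋ = 20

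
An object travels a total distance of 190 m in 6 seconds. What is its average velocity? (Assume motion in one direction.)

v_avg = Δd / Δt = 190 / 6 = 31.67 m/s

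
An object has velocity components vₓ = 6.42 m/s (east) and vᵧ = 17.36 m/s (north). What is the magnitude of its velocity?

|v| = √(vₓ² + vᵧ²) = √(6.42² + 17.36²) = √(342.586) = 18.51 m/s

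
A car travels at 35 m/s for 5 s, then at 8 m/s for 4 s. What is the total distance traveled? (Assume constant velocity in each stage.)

d₁ = v₁t₁ = 35 × 5 = 175 m
d₂ = v₂t₂ = 8 × 4 = 32 m
d_total = 175 + 32 = 207 m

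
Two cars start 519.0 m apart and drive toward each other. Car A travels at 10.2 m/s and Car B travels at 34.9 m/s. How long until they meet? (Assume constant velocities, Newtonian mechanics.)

Combined speed: v_combined = 10.2 + 34.9 = 45.1 m/s
Time to meet: t = d/v_combined = 519.0/45.1 = 11.51 s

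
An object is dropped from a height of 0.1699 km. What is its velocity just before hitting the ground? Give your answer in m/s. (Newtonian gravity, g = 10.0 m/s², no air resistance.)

h = 0.1699 km × 1000.0 = 169.9 m
v = √(2gh) = √(2 × 10.0 × 169.9) = 58.29 m/s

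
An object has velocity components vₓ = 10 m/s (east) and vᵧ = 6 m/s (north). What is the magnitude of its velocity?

|v| = √(vₓ² + vᵧ²) = √(10² + 6²) = √(136) = 11.66 m/s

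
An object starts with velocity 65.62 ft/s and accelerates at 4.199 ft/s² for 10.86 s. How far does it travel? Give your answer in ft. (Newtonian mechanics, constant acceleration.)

v₀ = 65.62 ft/s × 0.3048 = 20.001 m/s
a = 4.199 ft/s² × 0.3048 = 1.27986 m/s²
d = v₀ × t + ½ × a × t² = 20.001 × 10.86 + 0.5 × 1.27986 × 10.86² = 292.684 m
d = 292.684 m / 0.3048 = 960.2 ft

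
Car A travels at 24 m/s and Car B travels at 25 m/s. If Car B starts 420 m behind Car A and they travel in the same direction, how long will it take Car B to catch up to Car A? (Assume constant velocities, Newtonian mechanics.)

Relative speed: v_rel = 25 - 24 = 1 m/s
Time to catch: t = d₀/v_rel = 420/1 = 420.0 s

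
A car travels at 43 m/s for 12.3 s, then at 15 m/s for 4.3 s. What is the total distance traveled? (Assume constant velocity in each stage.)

d₁ = v₁t₁ = 43 × 12.3 = 528.9 m
d₂ = v₂t₂ = 15 × 4.3 = 64.5 m
d_total = 528.9 + 64.5 = 593.4 m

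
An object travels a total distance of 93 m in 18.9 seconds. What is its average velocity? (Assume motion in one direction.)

v_avg = Δd / Δt = 93 / 18.9 = 4.92 m/s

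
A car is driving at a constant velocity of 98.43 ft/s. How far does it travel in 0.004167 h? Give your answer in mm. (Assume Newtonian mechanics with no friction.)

v = 98.43 ft/s × 0.3048 = 30.0015 m/s
t = 0.004167 h × 3600.0 = 15.0012 s
d = v × t = 30.0015 × 15.0012 = 450.059 m
d = 450.059 m / 0.001 = 450100 mm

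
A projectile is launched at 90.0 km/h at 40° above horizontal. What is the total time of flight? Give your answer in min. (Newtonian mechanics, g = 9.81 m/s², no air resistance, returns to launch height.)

v₀ = 90.0 km/h × 0.2777777777777778 = 25.0 m/s
T = 2 × v₀ × sin(θ) / g = 2 × 25.0 × sin(40°) / 9.81 = 2 × 25.0 × 0.642788 / 9.81 = 3.27619 s
T = 3.27619 s / 60.0 = 0.0546 min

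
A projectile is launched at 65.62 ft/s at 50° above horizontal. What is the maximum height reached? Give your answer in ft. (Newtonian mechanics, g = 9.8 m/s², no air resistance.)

v₀ = 65.62 ft/s × 0.3048 = 20.001 m/s
H = v₀² × sin²(θ) / (2g) = 20.001² × sin(50°)² / (2 × 9.8) = 400.04 × 0.586824 / 19.6 = 11.9772 m
H = 11.9772 m / 0.3048 = 39.3 ft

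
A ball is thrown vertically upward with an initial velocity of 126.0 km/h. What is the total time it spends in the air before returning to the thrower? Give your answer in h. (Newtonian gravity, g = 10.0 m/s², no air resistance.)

v₀ = 126.0 km/h × 0.2777777777777778 = 35.0 m/s
t_total = 2 × v₀ / g = 2 × 35.0 / 10.0 = 7.0 s
t_total = 7.0 s / 3600.0 = 0.001944 h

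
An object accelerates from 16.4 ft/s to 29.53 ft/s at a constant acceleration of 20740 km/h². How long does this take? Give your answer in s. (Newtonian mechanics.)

v₀ = 16.4 ft/s × 0.3048 = 4.99872 m/s
v = 29.53 ft/s × 0.3048 = 9.00074 m/s
a = 20740 km/h² × 7.716049382716049e-05 = 1.60031 m/s²
t = (v - v₀) / a = (9.00074 - 4.99872) / 1.60031 = 2.501 s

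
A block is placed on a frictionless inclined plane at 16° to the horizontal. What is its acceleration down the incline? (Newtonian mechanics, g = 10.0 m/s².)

a = g sin(θ) = 10.0 × sin(16°) = 10.0 × 0.2756 = 2.76 m/s²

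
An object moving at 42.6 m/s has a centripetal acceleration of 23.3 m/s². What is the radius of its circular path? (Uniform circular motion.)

r = v²/a_c = 42.6²/23.3 = 77.89 m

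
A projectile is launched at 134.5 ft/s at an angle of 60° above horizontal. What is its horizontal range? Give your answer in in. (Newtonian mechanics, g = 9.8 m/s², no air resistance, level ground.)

v₀ = 134.5 ft/s × 0.3048 = 40.9956 m/s
R = v₀² × sin(2θ) / g = 40.9956² × sin(2 × 60°) / 9.8 = 1680.64 × 0.866025 / 9.8 = 148.518 m
R = 148.518 m / 0.0254 = 5847 in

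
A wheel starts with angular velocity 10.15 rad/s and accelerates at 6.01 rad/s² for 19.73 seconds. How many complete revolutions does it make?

θ = ω₀t + ½αt² = 10.15×19.73 + ½×6.01×19.73² = 1370.0245645 rad
Total revolutions = θ/(2π) = 1370.0245645/(2π) = 218.05
Complete revolutions = ⌊218.05⌋ = 218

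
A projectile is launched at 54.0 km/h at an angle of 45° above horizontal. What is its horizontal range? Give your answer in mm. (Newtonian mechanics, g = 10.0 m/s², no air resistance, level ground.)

v₀ = 54.0 km/h × 0.2777777777777778 = 15.0 m/s
R = v₀² × sin(2θ) / g = 15.0² × sin(2 × 45°) / 10.0 = 225.0 × 1.0 / 10.0 = 22.5 m
R = 22.5 m / 0.001 = 22500 mm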